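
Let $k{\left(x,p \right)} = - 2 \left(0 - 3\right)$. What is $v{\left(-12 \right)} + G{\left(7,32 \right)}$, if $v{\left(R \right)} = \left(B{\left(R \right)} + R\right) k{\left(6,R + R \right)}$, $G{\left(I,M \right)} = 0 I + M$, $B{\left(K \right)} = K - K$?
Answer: $-40$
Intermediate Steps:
$B{\left(K \right)} = 0$
$k{\left(x,p \right)} = 6$ ($k{\left(x,p \right)} = \left(-2\right) \left(-3\right) = 6$)
$G{\left(I,M \right)} = M$ ($G{\left(I,M \right)} = 0 + M = M$)
$v{\left(R \right)} = 6 R$ ($v{\left(R \right)} = \left(0 + R\right) 6 = R 6 = 6 R$)
$v{\left(-12 \right)} + G{\left(7,32 \right)} = 6 \left(-12\right) + 32 = -72 + 32 = -40$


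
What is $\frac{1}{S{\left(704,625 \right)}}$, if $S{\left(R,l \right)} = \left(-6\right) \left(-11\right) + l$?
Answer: $\frac{1}{691} \approx 0.0014472$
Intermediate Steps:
$S{\left(R,l \right)} = 66 + l$
$\frac{1}{S{\left(704,625 \right)}} = \frac{1}{66 + 625} = \frac{1}{691}$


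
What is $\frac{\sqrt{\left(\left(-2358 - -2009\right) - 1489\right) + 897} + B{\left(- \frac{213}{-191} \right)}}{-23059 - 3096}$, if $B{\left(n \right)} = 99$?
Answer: $- \frac{99}{26155} - \frac{i \sqrt{941}}{26155} \approx -0.0037851 - 0.0011728 i$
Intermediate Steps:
$\frac{\sqrt{\left(\left(-2358 - -2009\right) - 1489\right) + 897} + B{\left(- \frac{213}{-191} \right)}}{-23059 - 3096} = \frac{\sqrt{\left(\left(-2358 - -2009\right) - 1489\right) + 897} + 99}{-23059 - 3096} = \frac{\sqrt{\left(\left(-2358 + 2009\right) - 1489\right) + 897} + 99}{-26155} = \left(\sqrt{\left(-349 - 1489\right) + 897} + 99\right) \left(- \frac{1}{26155}\right) = \left(\sqrt{-1838 + 897} + 99\right) \left(- \frac{1}{26155}\right) = \left(\sqrt{-941} + 99\right) \left(- \frac{1}{26155}\right) = \left(i \sqrt{941} + 99\right) \left(- \frac{1}{26155}\right) = \left(99 + i \sqrt{941}\right) \left(- \frac{1}{26155}\right) = - \frac{99}{26155} - \frac{i \sqrt{941}}{26155}$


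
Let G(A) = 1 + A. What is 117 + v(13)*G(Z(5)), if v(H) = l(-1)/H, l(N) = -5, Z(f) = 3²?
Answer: 1471/13 ≈ 113.15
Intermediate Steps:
Z(f) = 9
v(H) = -5/H
117 + v(13)*G(Z(5)) = 117 + (-5/13)*(1 + 9) = 117 - 5*1/13*10 = 117 - 5/13*10 = 117 - 50/13 = 1471/13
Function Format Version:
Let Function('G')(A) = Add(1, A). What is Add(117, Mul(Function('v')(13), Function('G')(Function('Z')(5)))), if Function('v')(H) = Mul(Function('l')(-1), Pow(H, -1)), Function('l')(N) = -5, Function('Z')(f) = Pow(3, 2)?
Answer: Rational(1471, 13) ≈ 113.15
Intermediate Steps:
Function('Z')(f) = 9
Function('v')(H) = Mul(-5, Pow(H, -1))
Add(117, Mul(Function('v')(13), Function('G')(Function('Z')(5)))) = Add(117, Mul(Mul(-5, Pow(13, -1)), Add(1, 9))) = Add(117, Mul(Mul(-5, Rational(1, 13)), 10)) = Add(117, Mul(Rational(-5, 13), 10)) = Add(117, Rational(-50, 13)) = Rational(1471, 13)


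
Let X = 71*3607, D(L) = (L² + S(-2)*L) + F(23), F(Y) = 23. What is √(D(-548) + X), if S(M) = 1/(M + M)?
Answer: √556561 ≈ 746.03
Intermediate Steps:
S(M) = 1/(2*M)
D(L) = 23 + L² - L/4 (D(L) = (L² + ((½)/(-2))*L) + 23 = (L² + ((½)*(-½))*L) + 23 = (L² - L/4) + 23 = 23 + L² - L/4)
X = 256097
√(D(-548) + X) = √((23 + (-548)² - ¼*(-548)) + 256097) = √((23 + 300304 + 137) + 256097) = √(300464 + 256097) = √556561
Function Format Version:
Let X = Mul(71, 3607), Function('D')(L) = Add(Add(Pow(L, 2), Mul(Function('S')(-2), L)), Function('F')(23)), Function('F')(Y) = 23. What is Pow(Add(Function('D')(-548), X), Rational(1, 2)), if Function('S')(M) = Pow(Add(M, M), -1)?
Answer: Pow(556561, Rational(1, 2)) ≈ 746.03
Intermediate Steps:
Function('S')(M) = Mul(Rational(1, 2), Pow(M, -1)) (Function('S')(M) = Pow(Mul(2, M), -1) = Mul(Rational(1, 2), Pow(M, -1)))
Function('D')(L) = Add(23, Pow(L, 2), Mul(Rational(-1, 4), L)) (Function('D')(L) = Add(Add(Pow(L, 2), Mul(Mul(Rational(1, 2), Pow(-2, -1)), L)), 23) = Add(Add(Pow(L, 2), Mul(Mul(Rational(1, 2), Rational(-1, 2)), L)), 23) = Add(Add(Pow(L, 2), Mul(Rational(-1, 4), L)), 23) = Add(23, Pow(L, 2), Mul(Rational(-1, 4), L)))
X = 256097
Pow(Add(Function('D')(-548), X), Rational(1, 2)) = Pow(Add(Add(23, Pow(-548, 2), Mul(Rational(-1, 4), -548)), 256097), Rational(1, 2)) = Pow(Add(Add(23, 300304, 137), 256097), Rational(1, 2)) = Pow(Add(300464, 256097), Rational(1, 2)) = Pow(556561, Rational(1, 2))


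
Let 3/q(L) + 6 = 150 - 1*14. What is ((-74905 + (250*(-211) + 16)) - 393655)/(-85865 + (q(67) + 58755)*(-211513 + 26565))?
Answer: 33884110/706336141747 ≈ 4.7972e-5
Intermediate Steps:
q(L) = 3/130 (q(L) = 3/(-6 + (150 - 1*14)) = 3/(-6 + (150 - 14)) = 3/(-6 + 136) = 3/130)
((-74905 + (250*(-211) + 16)) - 393655)/(-85865 + (q(67) + 58755)*(-211513 + 26565)) = ((-74905 + (250*(-211) + 16)) - 393655)/(-85865 + (3/130 + 58755)*(-211513 + 26565)) = ((-74905 + (-52750 + 16)) - 393655)/(-85865 + (7638153/130)*(-184948)) = ((-74905 - 52734) - 393655)/(-85865 - 706330560522/65) = (-127639 - 393655)/(-706336141747/65) = -521294*(-65/706336141747) = 33884110/706336141747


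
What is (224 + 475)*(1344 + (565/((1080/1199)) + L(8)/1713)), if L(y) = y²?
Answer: 56649585677/41112 ≈ 1.3779e+6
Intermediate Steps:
(224 + 475)*(1344 + (565/((1080/1199)) + L(8)/1713)) = (224 + 475)*(1344 + (565/((1080/1199)) + 8²/1713)) = 699*(1344 + (565/((1080*(1/1199))) + 64*(1/1713))) = 699*(1344 + (565/(1080/1199) + 64/1713)) = 699*(1344 + (565*(1199/1080) + 64/1713)) = 699*(1344 + (135487/216 + 64/1713)) = 699*(1344 + 77367685/123336) = 699*(243131269/123336) = 56649585677/41112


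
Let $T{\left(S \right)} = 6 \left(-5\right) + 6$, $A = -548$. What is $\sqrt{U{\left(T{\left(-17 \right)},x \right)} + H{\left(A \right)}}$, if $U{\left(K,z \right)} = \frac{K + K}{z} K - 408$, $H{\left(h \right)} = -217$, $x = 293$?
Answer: $\frac{i \sqrt{53318089}}{293} \approx 24.921 i$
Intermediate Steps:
$T{\left(S \right)} = -24$ ($T{\left(S \right)} = -30 + 6 = -24$)
$U{\left(K,z \right)} = -408 + \frac{2 K^{2}}{z}$ ($U{\left(K,z \right)} = \frac{2 K}{z} K - 408 = \frac{2 K^{2}}{z} - 408 = -408 + \frac{2 K^{2}}{z}$)
$\sqrt{U{\left(T{\left(-17 \right)},x \right)} + H{\left(A \right)}} = \sqrt{\left(-408 + \frac{2 \left(-24\right)^{2}}{293}\right) - 217} = \sqrt{\left(-408 + 2 \cdot 576 \cdot \frac{1}{293}\right) - 217} = \sqrt{\left(-408 + \frac{1152}{293}\right) - 217} = \sqrt{- \frac{118392}{293} - 217} = \sqrt{- \frac{181973}{293}} = \frac{i \sqrt{53318089}}{293}$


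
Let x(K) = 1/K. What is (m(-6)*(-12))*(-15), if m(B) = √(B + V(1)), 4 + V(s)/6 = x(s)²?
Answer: 360*I*√6 ≈ 881.82*I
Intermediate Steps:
x(K) = 1/K
V(s) = -24 + 6/s² (V(s) = -24 + 6*(1/s)² = -24 + 6/s²)
m(B) = √(-18 + B) (m(B) = √(B + (-24 + 6/1²)) = √(B + (-24 + 6*1)) = √(B + (-24 + 6)) = √(B - 18) = √(-18 + B))
(m(-6)*(-12))*(-15) = (√(-18 - 6)*(-12))*(-15) = (√(-24)*(-12))*(-15) = ((2*I*√6)*(-12))*(-15) = -24*I*√6*(-15) = 360*I*√6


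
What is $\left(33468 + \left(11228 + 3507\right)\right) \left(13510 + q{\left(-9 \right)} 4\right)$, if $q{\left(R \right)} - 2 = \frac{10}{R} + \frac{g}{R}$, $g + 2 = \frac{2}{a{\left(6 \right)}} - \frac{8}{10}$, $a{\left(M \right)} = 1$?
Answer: $\frac{29313497578}{45} \approx 6.5141 \cdot 10^{8}$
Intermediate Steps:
$g = - \frac{4}{5}$ ($g = -2 + \left(\frac{2}{1} - \frac{8}{10}\right) = -2 + \left(2 \cdot 1 - \frac{4}{5}\right) = -2 + \left(2 - \frac{4}{5}\right) = -2 + \frac{6}{5} = - \frac{4}{5} \approx -0.8$)
$q{\left(R \right)} = 2 + \frac{46}{5 R}$ ($q{\left(R \right)} = 2 + \left(\frac{10}{R} - \frac{4}{5 R}\right) = 2 + \frac{46}{5 R}$)
$\left(33468 + \left(11228 + 3507\right)\right) \left(13510 + q{\left(-9 \right)} 4\right) = \left(33468 + \left(11228 + 3507\right)\right) \left(13510 + \left(2 + \frac{46}{5 \left(-9\right)}\right) 4\right) = \left(33468 + 14735\right) \left(13510 + \left(2 + \frac{46}{5} \left(- \frac{1}{9}\right)\right) 4\right) = 48203 \left(13510 + \left(2 - \frac{46}{45}\right) 4\right) = 48203 \left(13510 + \frac{44}{45} \cdot 4\right) = 48203 \left(13510 + \frac{176}{45}\right) = 48203 \cdot \frac{608126}{45} = \frac{29313497578}{45}$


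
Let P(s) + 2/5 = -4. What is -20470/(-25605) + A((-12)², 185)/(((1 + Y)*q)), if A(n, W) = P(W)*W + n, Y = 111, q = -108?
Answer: 2941783/3441312 ≈ 0.85484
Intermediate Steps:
P(s) = -22/5 (P(s) = -⅖ - 4 = -22/5)
A(n, W) = n - 22*W/5 (A(n, W) = -22*W/5 + n = n - 22*W/5)
-20470/(-25605) + A((-12)², 185)/(((1 + Y)*q)) = -20470/(-25605) + ((-12)² - 22/5*185)/(((1 + 111)*(-108))) = -20470*(-1/25605) + (144 - 814)/((112*(-108))) = 4094/5121 - 670/(-12096) = 4094/5121 - 670*(-1/12096) = 4094/5121 + 335/6048 = 2941783/3441312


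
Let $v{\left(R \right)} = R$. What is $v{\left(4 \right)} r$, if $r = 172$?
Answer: $688$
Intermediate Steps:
$v{\left(4 \right)} r = 4 \cdot 172 = 688$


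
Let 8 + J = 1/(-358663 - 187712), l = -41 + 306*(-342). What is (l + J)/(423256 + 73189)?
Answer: -57206008876/271245136875 ≈ -0.21090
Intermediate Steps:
l = -104693 (l = -41 - 104652 = -104693)
J = -4371001/546375 (J = -8 + 1/(-358663 - 187712) = -8 + 1/(-546375) = -8 - 1/546375 = -4371001/546375 ≈ -8.0000)
(l + J)/(423256 + 73189) = (-104693 - 4371001/546375)/(423256 + 73189) = -57206008876/546375/496445 = -57206008876/546375*1/496445 = -57206008876/271245136875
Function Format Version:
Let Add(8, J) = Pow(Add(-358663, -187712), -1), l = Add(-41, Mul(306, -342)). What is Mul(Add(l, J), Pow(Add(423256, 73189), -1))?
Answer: Rational(-57206008876, 271245136875) ≈ -0.21090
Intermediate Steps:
l = -104693 (l = Add(-41, -104652) = -104693)
J = Rational(-4371001, 546375) (J = Add(-8, Pow(Add(-358663, -187712), -1)) = Add(-8, Pow(-546375, -1)) = Add(-8, Rational(-1, 546375)) = Rational(-4371001, 546375) ≈ -8.0000)
Mul(Add(l, J), Pow(Add(423256, 73189), -1)) = Mul(Add(-104693, Rational(-4371001, 546375)), Pow(Add(423256, 73189), -1)) = Mul(Rational(-57206008876, 546375), Pow(496445, -1)) = Mul(Rational(-57206008876, 546375), Rational(1, 496445)) = Rational(-57206008876, 271245136875)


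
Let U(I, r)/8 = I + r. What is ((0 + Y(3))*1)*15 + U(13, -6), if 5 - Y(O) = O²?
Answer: -4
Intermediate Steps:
Y(O) = 5 - O²
U(I, r) = 8*I + 8*r (U(I, r) = 8*(I + r) = 8*I + 8*r)
((0 + Y(3))*1)*15 + U(13, -6) = ((0 + (5 - 1*3²))*1)*15 + (8*13 + 8*(-6)) = ((0 + (5 - 1*9))*1)*15 + (104 - 48) = ((0 + (5 - 9))*1)*15 + 56 = ((0 - 4)*1)*15 + 56 = -4*1*15 + 56 = -4*15 + 56 = -60 + 56 = -4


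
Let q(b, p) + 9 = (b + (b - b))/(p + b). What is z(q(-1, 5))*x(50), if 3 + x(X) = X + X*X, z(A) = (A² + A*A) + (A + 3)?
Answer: 3359493/8 ≈ 4.1994e+5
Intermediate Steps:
q(b, p) = -9 + b/(b + p) (q(b, p) = -9 + (b + (b - b))/(p + b) = -9 + (b + 0)/(b + p) = -9 + b/(b + p))
z(A) = 3 + A + 2*A² (z(A) = (A² + A²) + (3 + A) = 2*A² + (3 + A) = 3 + A + 2*A²)
x(X) = -3 + X + X² (x(X) = -3 + (X + X*X) = -3 + (X + X²) = -3 + X + X²)
z(q(-1, 5))*x(50) = (3 + (-9*5 - 8*(-1))/(-1 + 5) + 2*((-9*5 - 8*(-1))/(-1 + 5))²)*(-3 + 50 + 50²) = (3 + (-45 + 8)/4 + 2*((-45 + 8)/4)²)*(-3 + 50 + 2500) = (3 + (¼)*(-37) + 2*((¼)*(-37))²)*2547 = (3 - 37/4 + 2*(-37/4)²)*2547 = (3 - 37/4 + 2*(1369/16))*2547 = (3 - 37/4 + 1369/8)*2547 = (1319/8)*2547 = 3359493/8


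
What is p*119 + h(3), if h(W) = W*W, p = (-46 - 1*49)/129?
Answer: -10144/129 ≈ -78.636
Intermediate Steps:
p = -95/129 (p = (-46 - 49)*(1/129) = -95*1/129 = -95/129 ≈ -0.73643)
h(W) = W²
p*119 + h(3) = -95/129*119 + 3² = -11305/129 + 9 = -10144/129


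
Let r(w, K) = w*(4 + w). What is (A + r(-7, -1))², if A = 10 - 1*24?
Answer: 49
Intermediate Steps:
A = -14 (A = 10 - 24 = -14)
(A + r(-7, -1))² = (-14 - 7*(4 - 7))² = (-14 - 7*(-3))² = (-14 + 21)² = 7² = 49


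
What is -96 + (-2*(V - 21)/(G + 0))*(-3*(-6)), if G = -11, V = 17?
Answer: -1200/11 ≈ -109.09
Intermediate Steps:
-96 + (-2*(V - 21)/(G + 0))*(-3*(-6)) = -96 + (-2*(17 - 21)/(-11 + 0))*(-3*(-6)) = -96 - (-8)/(-11)*18 = -96 - (-8)*(-1)/11*18 = -96 - 2*4/11*18 = -96 - 8/11*18 = -96 - 144/11 = -1200/11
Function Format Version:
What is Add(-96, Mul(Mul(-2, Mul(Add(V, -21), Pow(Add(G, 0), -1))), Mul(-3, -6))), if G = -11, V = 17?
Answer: Rational(-1200, 11) ≈ -109.09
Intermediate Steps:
Add(-96, Mul(Mul(-2, Mul(Add(V, -21), Pow(Add(G, 0), -1))), Mul(-3, -6))) = Add(-96, Mul(Mul(-2, Mul(Add(17, -21), Pow(Add(-11, 0), -1))), Mul(-3, -6))) = Add(-96, Mul(Mul(-2, Mul(-4, Pow(-11, -1))), 18)) = Add(-96, Mul(Mul(-2, Mul(-4, Rational(-1, 11))), 18)) = Add(-96, Mul(Mul(-2, Rational(4, 11)), 18)) = Add(-96, Mul(Rational(-8, 11), 18)) = Add(-96, Rational(-144, 11)) = Rational(-1200, 11)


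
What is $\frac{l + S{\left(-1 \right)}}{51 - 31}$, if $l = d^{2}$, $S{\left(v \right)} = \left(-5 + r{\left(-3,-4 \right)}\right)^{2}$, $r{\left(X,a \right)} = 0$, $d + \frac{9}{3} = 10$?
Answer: $\frac{37}{10} \approx 3.7$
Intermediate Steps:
$d = 7$ ($d = -3 + 10 = 7$)
$S{\left(v \right)} = 25$ ($S{\left(v \right)} = \left(-5 + 0\right)^{2} = \left(-5\right)^{2} = 25$)
$l = 49$ ($l = 7^{2} = 49$)
$\frac{l + S{\left(-1 \right)}}{51 - 31} = \frac{49 + 25}{51 - 31} = \frac{74}{20} = 74 \cdot \frac{1}{20} = \frac{37}{10}$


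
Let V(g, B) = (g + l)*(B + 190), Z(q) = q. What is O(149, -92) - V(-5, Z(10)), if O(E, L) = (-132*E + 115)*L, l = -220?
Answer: 1843876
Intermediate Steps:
O(E, L) = L*(115 - 132*E) (O(E, L) = (115 - 132*E)*L = L*(115 - 132*E))
V(g, B) = (-220 + g)*(190 + B) (V(g, B) = (g - 220)*(B + 190) = (-220 + g)*(190 + B))
O(149, -92) - V(-5, Z(10)) = -92*(115 - 132*149) - (-41800 - 220*10 + 190*(-5) + 10*(-5)) = -92*(115 - 19668) - (-41800 - 2200 - 950 - 50) = -92*(-19553) - 1*(-45000) = 1798876 + 45000 = 1843876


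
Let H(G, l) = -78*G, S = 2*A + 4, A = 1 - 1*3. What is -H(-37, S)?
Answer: -2886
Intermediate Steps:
A = -2 (A = 1 - 3 = -2)
S = 0 (S = 2*(-2) + 4 = -4 + 4 = 0)
-H(-37, S) = -(-78)*(-37) = -1*2886 = -2886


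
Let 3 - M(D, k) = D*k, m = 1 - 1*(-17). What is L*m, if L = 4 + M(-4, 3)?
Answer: 342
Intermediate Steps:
m = 18 (m = 1 + 17 = 18)
M(D, k) = 3 - D*k
L = 19 (L = 4 + (3 - 1*(-4)*3) = 4 + (3 + 12) = 4 + 15 = 19)
L*m = 19*18 = 342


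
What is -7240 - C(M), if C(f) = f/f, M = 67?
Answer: -7241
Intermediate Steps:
C(f) = 1
-7240 - C(M) = -7240 - 1*1 = -7240 - 1 = -7241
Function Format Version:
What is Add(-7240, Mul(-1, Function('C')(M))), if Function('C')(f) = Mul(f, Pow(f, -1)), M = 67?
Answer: -7241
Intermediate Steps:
Function('C')(f) = 1
Add(-7240, Mul(-1, Function('C')(M))) = Add(-7240, Mul(-1, 1)) = Add(-7240, -1) = -7241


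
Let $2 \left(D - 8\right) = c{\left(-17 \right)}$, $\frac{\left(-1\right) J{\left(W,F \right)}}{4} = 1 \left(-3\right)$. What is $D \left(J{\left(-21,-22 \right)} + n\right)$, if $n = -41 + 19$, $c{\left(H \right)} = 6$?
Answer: $-110$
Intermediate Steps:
$J{\left(W,F \right)} = 12$ ($J{\left(W,F \right)} = - 4 \cdot 1 \left(-3\right) = \left(-4\right) \left(-3\right) = 12$)
$D = 11$ ($D = 8 + \frac{1}{2} \cdot 6 = 8 + 3 = 11$)
$n = -22$
$D \left(J{\left(-21,-22 \right)} + n\right) = 11 \left(12 - 22\right) = 11 \left(-10\right) = -110$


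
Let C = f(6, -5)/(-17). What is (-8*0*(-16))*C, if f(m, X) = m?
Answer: 0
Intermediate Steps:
C = -6/17 (C = 6/(-17) = 6*(-1/17) = -6/17 ≈ -0.35294)
(-8*0*(-16))*C = (-8*0*(-16))*(-6/17) = (0*(-16))*(-6/17) = 0*(-6/17) = 0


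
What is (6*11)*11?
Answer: 726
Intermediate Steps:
(6*11)*11 = 66*11 = 726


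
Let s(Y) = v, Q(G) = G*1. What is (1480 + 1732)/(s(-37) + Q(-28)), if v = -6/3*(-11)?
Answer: -1606/3 ≈ -535.33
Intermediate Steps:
v = 22 (v = -6*1/3*(-11) = -2*(-11) = 22)
Q(G) = G
s(Y) = 22
(1480 + 1732)/(s(-37) + Q(-28)) = (1480 + 1732)/(22 - 28) = 3212/(-6) = 3212*(-1/6) = -1606/3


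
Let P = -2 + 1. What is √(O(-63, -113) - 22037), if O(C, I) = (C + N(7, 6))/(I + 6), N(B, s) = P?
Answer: I*√252294765/107 ≈ 148.45*I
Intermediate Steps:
P = -1
N(B, s) = -1
O(C, I) = (-1 + C)/(6 + I) (O(C, I) = (C - 1)/(I + 6) = (-1 + C)/(6 + I))
√(O(-63, -113) - 22037) = √((-1 - 63)/(6 - 113) - 22037) = √(-64/(-107) - 22037) = √(-1/107*(-64) - 22037) = √(64/107 - 22037) = √(-2357895/107) = I*√252294765/107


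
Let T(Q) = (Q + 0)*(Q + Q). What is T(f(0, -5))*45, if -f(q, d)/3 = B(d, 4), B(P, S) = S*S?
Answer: 207360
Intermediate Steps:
B(P, S) = S**2
f(q, d) = -48 (f(q, d) = -3*4**2 = -3*16 = -48)
T(Q) = 2*Q**2 (T(Q) = Q*(2*Q) = 2*Q**2)
T(f(0, -5))*45 = (2*(-48)**2)*45 = (2*2304)*45 = 4608*45 = 207360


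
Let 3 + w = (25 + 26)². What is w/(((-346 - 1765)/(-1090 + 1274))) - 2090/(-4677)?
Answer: -2231343674/9873147 ≈ -226.00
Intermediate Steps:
w = 2598 (w = -3 + (25 + 26)² = -3 + 51² = -3 + 2601 = 2598)
w/(((-346 - 1765)/(-1090 + 1274))) - 2090/(-4677) = 2598/(((-346 - 1765)/(-1090 + 1274))) - 2090/(-4677) = 2598/((-2111/184)) - 2090*(-1/4677) = 2598/((-2111*1/184)) + 2090/4677 = 2598/(-2111/184) + 2090/4677 = 2598*(-184/2111) + 2090/4677 = -478032/2111 + 2090/4677 = -2231343674/9873147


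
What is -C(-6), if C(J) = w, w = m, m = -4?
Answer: 4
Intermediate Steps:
w = -4
C(J) = -4
-C(-6) = -1*(-4) = 4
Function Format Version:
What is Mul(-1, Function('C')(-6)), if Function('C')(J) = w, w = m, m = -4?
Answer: 4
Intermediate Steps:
w = -4
Function('C')(J) = -4
Mul(-1, Function('C')(-6)) = Mul(-1, -4) = 4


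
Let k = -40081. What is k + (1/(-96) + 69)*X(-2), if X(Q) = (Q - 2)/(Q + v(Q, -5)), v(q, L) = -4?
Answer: -5765041/144 ≈ -40035.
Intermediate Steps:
X(Q) = (-2 + Q)/(-4 + Q) (X(Q) = (Q - 2)/(Q - 4) = (-2 + Q)/(-4 + Q))
k + (1/(-96) + 69)*X(-2) = -40081 + (1/(-96) + 69)*((-2 - 2)/(-4 - 2)) = -40081 + (-1/96 + 69)*(-4/(-6)) = -40081 + 6623*(-⅙*(-4))/96 = -40081 + (6623/96)*(⅔) = -40081 + 6623/144 = -5765041/144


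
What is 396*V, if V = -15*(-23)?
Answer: 136620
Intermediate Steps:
V = 345
396*V = 396*345 = 136620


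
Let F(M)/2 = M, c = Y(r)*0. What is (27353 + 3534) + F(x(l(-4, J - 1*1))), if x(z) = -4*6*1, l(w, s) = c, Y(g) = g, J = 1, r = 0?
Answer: 30839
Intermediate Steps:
c = 0 (c = 0*0 = 0)
l(w, s) = 0
x(z) = -24 (x(z) = -24*1 = -24)
F(M) = 2*M
(27353 + 3534) + F(x(l(-4, J - 1*1))) = (27353 + 3534) + 2*(-24) = 30887 - 48 = 30839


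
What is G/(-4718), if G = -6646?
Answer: 3323/2359 ≈ 1.4086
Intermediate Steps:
G/(-4718) = -6646/(-4718) = -6646*(-1/4718) = 3323/2359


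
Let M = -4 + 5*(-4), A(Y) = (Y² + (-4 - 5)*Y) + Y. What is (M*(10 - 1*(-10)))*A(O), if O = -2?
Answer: -9600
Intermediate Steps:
A(Y) = Y² - 8*Y (A(Y) = (Y² - 9*Y) + Y = Y² - 8*Y)
M = -24 (M = -4 - 20 = -24)
(M*(10 - 1*(-10)))*A(O) = (-24*(10 - 1*(-10)))*(-2*(-8 - 2)) = (-24*(10 + 10))*(-2*(-10)) = -24*20*20 = -480*20 = -9600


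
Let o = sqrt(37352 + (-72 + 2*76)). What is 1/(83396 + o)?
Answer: 20849/1738713846 - sqrt(9358)/3477427692 ≈ 1.1963e-5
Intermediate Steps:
o = 2*sqrt(9358) (o = sqrt(37352 + (-72 + 152)) = sqrt(37352 + 80) = sqrt(37432) = 2*sqrt(9358) ≈ 193.47)
1/(83396 + o) = 1/(83396 + 2*sqrt(9358))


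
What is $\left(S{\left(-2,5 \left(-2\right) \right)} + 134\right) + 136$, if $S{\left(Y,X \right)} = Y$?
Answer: $268$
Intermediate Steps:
$\left(S{\left(-2,5 \left(-2\right) \right)} + 134\right) + 136 = \left(-2 + 134\right) + 136 = 132 + 136 = 268$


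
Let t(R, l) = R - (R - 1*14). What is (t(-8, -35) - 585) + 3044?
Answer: 2473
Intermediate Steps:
t(R, l) = 14 (t(R, l) = R - (R - 14) = R - (-14 + R) = R + (14 - R) = 14)
(t(-8, -35) - 585) + 3044 = (14 - 585) + 3044 = -571 + 3044 = 2473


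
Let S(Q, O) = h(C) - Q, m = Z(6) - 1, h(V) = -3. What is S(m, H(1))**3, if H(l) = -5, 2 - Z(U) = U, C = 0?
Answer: 8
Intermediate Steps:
Z(U) = 2 - U
m = -5 (m = (2 - 1*6) - 1 = (2 - 6) - 1 = -4 - 1 = -5)
S(Q, O) = -3 - Q
S(m, H(1))**3 = (-3 - 1*(-5))**3 = (-3 + 5)**3 = 2**3 = 8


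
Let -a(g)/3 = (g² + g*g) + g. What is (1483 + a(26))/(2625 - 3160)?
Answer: 2651/535 ≈ 4.9551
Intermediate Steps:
a(g) = -6*g² - 3*g (a(g) = -3*((g² + g*g) + g) = -3*((g² + g²) + g) = -3*(2*g² + g) = -3*(g + 2*g²) = -6*g² - 3*g)
(1483 + a(26))/(2625 - 3160) = (1483 - 3*26*(1 + 2*26))/(2625 - 3160) = (1483 - 3*26*(1 + 52))/(-535) = (1483 - 3*26*53)*(-1/535) = (1483 - 4134)*(-1/535) = -2651*(-1/535) = 2651/535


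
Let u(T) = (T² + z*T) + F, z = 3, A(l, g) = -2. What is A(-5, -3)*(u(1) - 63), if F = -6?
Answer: 130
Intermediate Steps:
u(T) = -6 + T² + 3*T (u(T) = (T² + 3*T) - 6 = -6 + T² + 3*T)
A(-5, -3)*(u(1) - 63) = -2*((-6 + 1² + 3*1) - 63) = -2*((-6 + 1 + 3) - 63) = -2*(-2 - 63) = -2*(-65) = 130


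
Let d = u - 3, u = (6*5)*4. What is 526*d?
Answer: 61542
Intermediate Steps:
u = 120 (u = 30*4 = 120)
d = 117 (d = 120 - 3 = 117)
526*d = 526*117 = 61542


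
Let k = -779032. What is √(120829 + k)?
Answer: I*√658203 ≈ 811.3*I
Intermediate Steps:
√(120829 + k) = √(120829 - 779032) = √(-658203) = I*√658203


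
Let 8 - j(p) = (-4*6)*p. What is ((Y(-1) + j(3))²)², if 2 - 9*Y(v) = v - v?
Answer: 271737008656/6561 ≈ 4.1417e+7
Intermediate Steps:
j(p) = 8 + 24*p (j(p) = 8 - (-4*6)*p = 8 - (-24)*p = 8 + 24*p)
Y(v) = 2/9 (Y(v) = 2/9 - (v - v)/9 = 2/9 - ⅑*0 = 2/9 + 0 = 2/9)
((Y(-1) + j(3))²)² = ((2/9 + (8 + 24*3))²)² = ((2/9 + (8 + 72))²)² = ((2/9 + 80)²)² = ((722/9)²)² = (521284/81)² = 271737008656/6561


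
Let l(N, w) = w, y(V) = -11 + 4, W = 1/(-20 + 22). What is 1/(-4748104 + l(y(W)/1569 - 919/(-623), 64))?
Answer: -1/4748040 ≈ -2.1061e-7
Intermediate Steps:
W = 1/2 ≈ 0.50000
y(V) = -7
1/(-4748104 + l(y(W)/1569 - 919/(-623), 64)) = 1/(-4748104 + 64) = 1/(-4748040) = -1/4748040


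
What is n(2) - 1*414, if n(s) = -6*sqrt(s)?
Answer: -414 - 6*sqrt(2) ≈ -422.49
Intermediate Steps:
n(2) - 1*414 = -6*sqrt(2) - 1*414 = -6*sqrt(2) - 414 = -414 - 6*sqrt(2)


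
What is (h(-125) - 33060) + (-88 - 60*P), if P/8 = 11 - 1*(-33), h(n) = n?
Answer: -54393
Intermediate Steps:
P = 352 (P = 8*(11 - 1*(-33)) = 8*(11 + 33) = 8*44 = 352)
(h(-125) - 33060) + (-88 - 60*P) = (-125 - 33060) + (-88 - 60*352) = -33185 + (-88 - 21120) = -33185 - 21208 = -54393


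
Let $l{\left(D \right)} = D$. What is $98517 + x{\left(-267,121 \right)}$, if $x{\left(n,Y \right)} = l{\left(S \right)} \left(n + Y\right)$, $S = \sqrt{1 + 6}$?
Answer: $98517 - 146 \sqrt{7} \approx 98131.0$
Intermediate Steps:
$S = \sqrt{7} \approx 2.6458$
$x{\left(n,Y \right)} = \sqrt{7} \left(Y + n\right)$ ($x{\left(n,Y \right)} = \sqrt{7} \left(n + Y\right) = \sqrt{7} \left(Y + n\right)$)
$98517 + x{\left(-267,121 \right)} = 98517 + \sqrt{7} \left(121 - 267\right) = 98517 + \sqrt{7} \left(-146\right) = 98517 - 146 \sqrt{7}$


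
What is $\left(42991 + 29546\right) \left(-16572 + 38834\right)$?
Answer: $1614818694$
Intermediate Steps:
$\left(42991 + 29546\right) \left(-16572 + 38834\right) = 72537 \cdot 22262 = 1614818694$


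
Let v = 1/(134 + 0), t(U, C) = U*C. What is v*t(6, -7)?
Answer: -21/67 ≈ -0.31343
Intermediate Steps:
t(U, C) = C*U
v = 1/134 ≈ 0.0074627
v*t(6, -7) = (-7*6)/134 = (1/134)*(-42) = -21/67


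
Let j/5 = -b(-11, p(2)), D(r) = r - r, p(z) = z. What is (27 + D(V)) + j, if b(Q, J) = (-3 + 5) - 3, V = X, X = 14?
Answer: 32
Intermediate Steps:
V = 14
b(Q, J) = -1 (b(Q, J) = 2 - 3 = -1)
D(r) = 0
j = 5 (j = 5*(-1*(-1)) = 5*1 = 5)
(27 + D(V)) + j = (27 + 0) + 5 = 27 + 5 = 32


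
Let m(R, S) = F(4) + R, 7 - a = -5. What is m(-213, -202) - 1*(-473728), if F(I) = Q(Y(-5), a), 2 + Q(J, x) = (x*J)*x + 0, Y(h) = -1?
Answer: 473369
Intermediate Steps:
a = 12 (a = 7 - 1*(-5) = 7 + 5 = 12)
Q(J, x) = -2 + J*x² (Q(J, x) = -2 + ((x*J)*x + 0) = -2 + ((J*x)*x + 0) = -2 + (J*x² + 0) = -2 + J*x²)
F(I) = -146 (F(I) = -2 - 1*12² = -2 - 1*144 = -2 - 144 = -146)
m(R, S) = -146 + R
m(-213, -202) - 1*(-473728) = (-146 - 213) - 1*(-473728) = -359 + 473728 = 473369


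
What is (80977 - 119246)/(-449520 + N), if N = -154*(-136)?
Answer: 38269/428576 ≈ 0.089293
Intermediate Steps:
N = 20944
(80977 - 119246)/(-449520 + N) = (80977 - 119246)/(-449520 + 20944) = -38269/(-428576) = -38269*(-1/428576) = 38269/428576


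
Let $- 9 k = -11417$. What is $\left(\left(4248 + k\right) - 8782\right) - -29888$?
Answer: $\frac{239603}{9} \approx 26623.0$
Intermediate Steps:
$k = \frac{11417}{9}$ ($k = \left(- \frac{1}{9}\right) \left(-11417\right) = \frac{11417}{9} \approx 1268.6$)
$\left(\left(4248 + k\right) - 8782\right) - -29888 = \left(\left(4248 + \frac{11417}{9}\right) - 8782\right) - -29888 = \left(\frac{49649}{9} - 8782\right) + 29888 = - \frac{29389}{9} + 29888 = \frac{239603}{9}$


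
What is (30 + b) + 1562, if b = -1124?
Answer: 468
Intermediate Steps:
(30 + b) + 1562 = (30 - 1124) + 1562 = -1094 + 1562 = 468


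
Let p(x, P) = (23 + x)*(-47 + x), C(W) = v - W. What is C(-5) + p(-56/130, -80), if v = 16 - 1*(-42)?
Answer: -4256586/4225 ≈ -1007.5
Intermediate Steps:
v = 58 (v = 16 + 42 = 58)
C(W) = 58 - W
p(x, P) = (-47 + x)*(23 + x)
C(-5) + p(-56/130, -80) = (58 - 1*(-5)) + (-1081 + (-56/130)**2 - (-1344)/130) = (58 + 5) + (-1081 + (-56*1/130)**2 - (-1344)/130) = 63 + (-1081 + (-28/65)**2 - 24*(-28/65)) = 63 + (-1081 + 784/4225 + 672/65) = 63 - 4522761/4225 = -4256586/4225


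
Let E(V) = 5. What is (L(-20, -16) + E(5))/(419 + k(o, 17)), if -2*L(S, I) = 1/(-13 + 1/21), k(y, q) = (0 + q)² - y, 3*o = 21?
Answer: 2741/381344 ≈ 0.0071877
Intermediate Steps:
o = 7 (o = (⅓)*21 = 7)
k(y, q) = q² - y
L(S, I) = 21/544 (L(S, I) = -1/(2*(-13 + 1/21)) = -1/(2*(-272/21)) = -½*(-21/272) = 21/544)
(L(-20, -16) + E(5))/(419 + k(o, 17)) = (21/544 + 5)/(419 + (17² - 1*7)) = 2741/(544*(419 + (289 - 7))) = 2741/(544*(419 + 282)) = (2741/544)/701 = (2741/544)*(1/701) = 2741/381344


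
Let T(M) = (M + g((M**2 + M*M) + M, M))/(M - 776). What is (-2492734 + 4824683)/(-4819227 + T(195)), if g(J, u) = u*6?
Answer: -193551767/399996036 ≈ -0.48388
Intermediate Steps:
g(J, u) = 6*u
T(M) = 7*M/(-776 + M) (T(M) = (M + 6*M)/(M - 776) = (7*M)/(-776 + M) = 7*M/(-776 + M))
(-2492734 + 4824683)/(-4819227 + T(195)) = (-2492734 + 4824683)/(-4819227 + 7*195/(-776 + 195)) = 2331949/(-4819227 + 7*195/(-581)) = 2331949/(-4819227 + 7*195*(-1/581)) = 2331949/(-4819227 - 195/83) = 2331949/(-399996036/83) = 2331949*(-83/399996036) = -193551767/399996036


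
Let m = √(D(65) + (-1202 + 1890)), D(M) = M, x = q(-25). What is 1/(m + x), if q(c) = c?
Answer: 25/128 + √753/128 ≈ 0.40969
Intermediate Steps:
x = -25
m = √753 (m = √(65 + (-1202 + 1890)) = √(65 + 688) = √753 ≈ 27.441)
1/(m + x) = 1/(√753 - 25) = 1/(-25 + √753)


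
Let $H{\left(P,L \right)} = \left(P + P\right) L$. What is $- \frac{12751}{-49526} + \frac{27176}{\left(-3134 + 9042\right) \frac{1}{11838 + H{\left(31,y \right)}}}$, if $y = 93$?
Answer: $\frac{5923406486203}{73149902} \approx 80976.0$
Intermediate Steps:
$H{\left(P,L \right)} = 2 L P$ ($H{\left(P,L \right)} = 2 P L = 2 L P$)
$- \frac{12751}{-49526} + \frac{27176}{\left(-3134 + 9042\right) \frac{1}{11838 + H{\left(31,y \right)}}} = - \frac{12751}{-49526} + \frac{27176}{\left(-3134 + 9042\right) \frac{1}{11838 + 2 \cdot 93 \cdot 31}} = \left(-12751\right) \left(- \frac{1}{49526}\right) + \frac{27176}{5908 \frac{1}{11838 + 5766}} = \frac{12751}{49526} + \frac{27176}{5908 \cdot \frac{1}{17604}} = \frac{12751}{49526} + \frac{27176}{\frac{1477}{4401}} = \frac{12751}{49526} + 27176 \cdot \frac{4401}{1477} = \frac{12751}{49526} + \frac{119601576}{1477} = \frac{5923406486203}{73149902}$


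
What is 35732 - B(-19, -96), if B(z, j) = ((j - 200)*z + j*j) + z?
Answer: 20911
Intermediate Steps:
B(z, j) = z + j² + z*(-200 + j) (B(z, j) = ((-200 + j)*z + j²) + z = (z*(-200 + j) + j²) + z = (j² + z*(-200 + j)) + z = z + j² + z*(-200 + j))
35732 - B(-19, -96) = 35732 - ((-96)² - 199*(-19) - 96*(-19)) = 35732 - (9216 + 3781 + 1824) = 35732 - 1*14821 = 35732 - 14821 = 20911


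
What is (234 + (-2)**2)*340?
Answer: 80920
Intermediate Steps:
(234 + (-2)**2)*340 = (234 + 4)*340 = 238*340 = 80920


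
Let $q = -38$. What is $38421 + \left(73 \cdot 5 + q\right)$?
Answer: $38748$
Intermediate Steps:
$38421 + \left(73 \cdot 5 + q\right) = 38421 + \left(73 \cdot 5 - 38\right) = 38421 + \left(365 - 38\right) = 38421 + 327 = 38748$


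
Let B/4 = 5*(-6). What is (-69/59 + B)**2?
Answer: 51108201/3481 ≈ 14682.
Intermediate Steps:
B = -120 (B = 4*(5*(-6)) = 4*(-30) = -120)
(-69/59 + B)**2 = (-69/59 - 120)**2 = (-7149/59)**2 = 51108201/3481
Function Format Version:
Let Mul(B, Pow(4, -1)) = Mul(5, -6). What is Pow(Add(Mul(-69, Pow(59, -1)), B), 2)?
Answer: Rational(51108201, 3481) ≈ 14682.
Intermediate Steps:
B = -120 (B = Mul(4, Mul(5, -6)) = Mul(4, -30) = -120)
Pow(Add(Mul(-69, Pow(59, -1)), B), 2) = Pow(Add(Mul(-69, Pow(59, -1)), -120), 2) = Pow(Add(Mul(-69, Rational(1, 59)), -120), 2) = Pow(Add(Rational(-69, 59), -120), 2) = Pow(Rational(-7149, 59), 2) = Rational(51108201, 3481)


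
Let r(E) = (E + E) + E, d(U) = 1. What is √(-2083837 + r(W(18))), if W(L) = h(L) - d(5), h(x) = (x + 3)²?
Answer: I*√2082517 ≈ 1443.1*I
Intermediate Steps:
h(x) = (3 + x)²
W(L) = -1 + (3 + L)² (W(L) = (3 + L)² - 1*1 = (3 + L)² - 1 = -1 + (3 + L)²)
r(E) = 3*E (r(E) = 2*E + E = 3*E)
√(-2083837 + r(W(18))) = √(-2083837 + 3*(-1 + (3 + 18)²)) = √(-2083837 + 3*(-1 + 21²)) = √(-2083837 + 3*(-1 + 441)) = √(-2083837 + 3*440) = √(-2083837 + 1320) = √(-2082517) = I*√2082517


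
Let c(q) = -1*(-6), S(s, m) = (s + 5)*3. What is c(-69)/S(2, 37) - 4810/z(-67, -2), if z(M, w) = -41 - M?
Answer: -1293/7 ≈ -184.71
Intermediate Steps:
S(s, m) = 15 + 3*s (S(s, m) = (5 + s)*3 = 15 + 3*s)
c(q) = 6
c(-69)/S(2, 37) - 4810/z(-67, -2) = 6/(15 + 3*2) - 4810/(-41 - 1*(-67)) = 6/(15 + 6) - 4810/(-41 + 67) = 6/21 - 4810/26 = 6*(1/21) - 4810*1/26 = 2/7 - 185 = -1293/7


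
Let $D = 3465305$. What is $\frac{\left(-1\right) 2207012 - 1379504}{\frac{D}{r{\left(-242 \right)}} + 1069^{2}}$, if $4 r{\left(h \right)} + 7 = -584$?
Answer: $- \frac{2119630956}{661510531} \approx -3.2042$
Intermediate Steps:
$r{\left(h \right)} = - \frac{591}{4}$ ($r{\left(h \right)} = - \frac{7}{4} + \frac{1}{4} \left(-584\right) = - \frac{7}{4} - 146 = - \frac{591}{4}$)
$\frac{\left(-1\right) 2207012 - 1379504}{\frac{D}{r{\left(-242 \right)}} + 1069^{2}} = \frac{\left(-1\right) 2207012 - 1379504}{\frac{3465305}{- \frac{591}{4}} + 1069^{2}} = \frac{-2207012 - 1379504}{3465305 \left(- \frac{4}{591}\right) + 1142761} = - \frac{3586516}{- \frac{13861220}{591} + 1142761} = - \frac{3586516}{\frac{661510531}{591}} = \left(-3586516\right) \frac{591}{661510531} = - \frac{2119630956}{661510531}$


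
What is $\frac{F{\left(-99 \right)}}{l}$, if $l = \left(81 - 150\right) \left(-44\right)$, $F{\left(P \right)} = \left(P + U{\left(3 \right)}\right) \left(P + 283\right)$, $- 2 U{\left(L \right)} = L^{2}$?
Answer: $- \frac{69}{11} \approx -6.2727$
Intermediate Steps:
$U{\left(L \right)} = - \frac{L^{2}}{2}$
$F{\left(P \right)} = \left(283 + P\right) \left(- \frac{9}{2} + P\right)$ ($F{\left(P \right)} = \left(P - \frac{3^{2}}{2}\right) \left(P + 283\right) = \left(P - \frac{9}{2}\right) \left(283 + P\right) = \left(- \frac{9}{2} + P\right) \left(283 + P\right) = \left(283 + P\right) \left(- \frac{9}{2} + P\right)$)
$l = 3036$ ($l = \left(-69\right) \left(-44\right) = 3036$)
$\frac{F{\left(-99 \right)}}{l} = \frac{- \frac{2547}{2} + \left(-99\right)^{2} + \frac{557}{2} \left(-99\right)}{3036} = \left(- \frac{2547}{2} + 9801 - \frac{55143}{2}\right) \frac{1}{3036} = \left(-19044\right) \frac{1}{3036} = - \frac{69}{11}$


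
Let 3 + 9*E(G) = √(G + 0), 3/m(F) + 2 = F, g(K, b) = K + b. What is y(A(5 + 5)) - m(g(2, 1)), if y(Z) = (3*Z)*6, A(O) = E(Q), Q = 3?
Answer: -9 + 2*√3 ≈ -5.5359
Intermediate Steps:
m(F) = 3/(-2 + F)
E(G) = -⅓ + √G/9 (E(G) = -⅓ + √(G + 0)/9 = -⅓ + √G/9)
A(O) = -⅓ + √3/9
y(Z) = 18*Z
y(A(5 + 5)) - m(g(2, 1)) = 18*(-⅓ + √3/9) - 3/(-2 + (2 + 1)) = (-6 + 2*√3) - 3/(-2 + 3) = (-6 + 2*√3) - 3/1 = (-6 + 2*√3) - 3 = -9 + 2*√3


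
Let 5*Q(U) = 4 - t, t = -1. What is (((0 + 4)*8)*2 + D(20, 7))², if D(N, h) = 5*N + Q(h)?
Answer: 27225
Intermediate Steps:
Q(U) = 1 (Q(U) = (4 - 1*(-1))/5 = (4 + 1)/5 = (⅕)*5 = 1)
D(N, h) = 1 + 5*N (D(N, h) = 5*N + 1 = 1 + 5*N)
(((0 + 4)*8)*2 + D(20, 7))² = (((0 + 4)*8)*2 + (1 + 5*20))² = ((4*8)*2 + (1 + 100))² = (32*2 + 101)² = (64 + 101)² = 165² = 27225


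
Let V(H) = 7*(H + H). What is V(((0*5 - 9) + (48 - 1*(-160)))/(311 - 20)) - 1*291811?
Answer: -84914215/291 ≈ -2.9180e+5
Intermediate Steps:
V(H) = 14*H (V(H) = 7*(2*H) = 14*H)
V(((0*5 - 9) + (48 - 1*(-160)))/(311 - 20)) - 1*291811 = 14*(((0*5 - 9) + (48 - 1*(-160)))/(311 - 20)) - 1*291811 = 14*(((0 - 9) + (48 + 160))/291) - 291811 = 14*((-9 + 208)*(1/291)) - 291811 = 14*(199*(1/291)) - 291811 = 14*(199/291) - 291811 = 2786/291 - 291811 = -84914215/291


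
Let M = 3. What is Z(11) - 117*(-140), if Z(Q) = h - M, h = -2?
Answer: 16375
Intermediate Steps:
Z(Q) = -5 (Z(Q) = -2 - 1*3 = -2 - 3 = -5)
Z(11) - 117*(-140) = -5 - 117*(-140) = -5 + 16380 = 16375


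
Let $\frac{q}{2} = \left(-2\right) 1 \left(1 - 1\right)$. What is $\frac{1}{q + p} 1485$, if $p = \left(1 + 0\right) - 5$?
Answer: $- \frac{1485}{4} \approx -371.25$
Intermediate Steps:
$q = 0$ ($q = 2 \left(-2\right) 1 \left(1 - 1\right) = 2 \left(\left(-2\right) 0\right) = 2 \cdot 0 = 0$)
$p = -4$ ($p = 1 - 5 = -4$)
$\frac{1}{q + p} 1485 = \frac{1}{0 - 4} \cdot 1485 = \frac{1}{-4} \cdot 1485 = \left(- \frac{1}{4}\right) 1485 = - \frac{1485}{4}$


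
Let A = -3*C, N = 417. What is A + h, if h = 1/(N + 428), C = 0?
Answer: 1/845 ≈ 0.0011834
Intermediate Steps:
h = 1/845 (h = 1/(417 + 428) = 1/845 ≈ 0.0011834)
A = 0 (A = -3*0 = 0)
A + h = 0 + 1/845 = 1/845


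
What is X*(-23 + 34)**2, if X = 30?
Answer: 3630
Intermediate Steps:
X*(-23 + 34)**2 = 30*(-23 + 34)**2 = 30*11**2 = 30*121 = 3630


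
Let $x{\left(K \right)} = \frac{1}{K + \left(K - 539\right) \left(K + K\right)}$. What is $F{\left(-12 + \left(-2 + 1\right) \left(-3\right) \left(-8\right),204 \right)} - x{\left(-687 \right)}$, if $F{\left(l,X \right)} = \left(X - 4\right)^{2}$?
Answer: $\frac{67353479999}{1683837} \approx 40000.0$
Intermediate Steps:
$F{\left(l,X \right)} = \left(-4 + X\right)^{2}$
$x{\left(K \right)} = \frac{1}{K + 2 K \left(-539 + K\right)}$ ($x{\left(K \right)} = \frac{1}{K + \left(-539 + K\right) 2 K} = \frac{1}{K + 2 K \left(-539 + K\right)}$)
$F{\left(-12 + \left(-2 + 1\right) \left(-3\right) \left(-8\right),204 \right)} - x{\left(-687 \right)} = \left(-4 + 204\right)^{2} - \frac{1}{\left(-687\right) \left(-1077 + 2 \left(-687\right)\right)} = 200^{2} - - \frac{1}{687 \left(-1077 - 1374\right)} = 40000 - - \frac{1}{687 \left(-2451\right)} = 40000 - \left(- \frac{1}{687}\right) \left(- \frac{1}{2451}\right) = 40000 - \frac{1}{1683837} = \frac{67353479999}{1683837}$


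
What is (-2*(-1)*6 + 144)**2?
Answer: 24336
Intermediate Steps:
(-2*(-1)*6 + 144)**2 = (2*6 + 144)**2 = (12 + 144)**2 = 156**2 = 24336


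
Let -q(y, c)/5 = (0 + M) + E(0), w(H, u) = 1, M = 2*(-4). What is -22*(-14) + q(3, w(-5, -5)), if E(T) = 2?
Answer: 338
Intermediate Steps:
M = -8
q(y, c) = 30 (q(y, c) = -5*((0 - 8) + 2) = -5*(-8 + 2) = -5*(-6) = 30)
-22*(-14) + q(3, w(-5, -5)) = -22*(-14) + 30 = 308 + 30 = 338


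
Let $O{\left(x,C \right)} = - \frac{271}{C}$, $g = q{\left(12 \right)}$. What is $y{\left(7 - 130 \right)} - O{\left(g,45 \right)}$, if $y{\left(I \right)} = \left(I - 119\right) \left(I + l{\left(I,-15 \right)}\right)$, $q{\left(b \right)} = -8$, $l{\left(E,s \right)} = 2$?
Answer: $\frac{1317961}{45} \approx 29288.0$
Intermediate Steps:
$y{\left(I \right)} = \left(-119 + I\right) \left(2 + I\right)$ ($y{\left(I \right)} = \left(I - 119\right) \left(I + 2\right) = \left(-119 + I\right) \left(2 + I\right)$)
$g = -8$
$y{\left(7 - 130 \right)} - O{\left(g,45 \right)} = \left(-238 + \left(7 - 130\right)^{2} - 117 \left(7 - 130\right)\right) - - \frac{271}{45} = \left(-238 + \left(-123\right)^{2} - -14391\right) - \left(-271\right) \frac{1}{45} = \left(-238 + 15129 + 14391\right) - - \frac{271}{45} = 29282 + \frac{271}{45} = \frac{1317961}{45}$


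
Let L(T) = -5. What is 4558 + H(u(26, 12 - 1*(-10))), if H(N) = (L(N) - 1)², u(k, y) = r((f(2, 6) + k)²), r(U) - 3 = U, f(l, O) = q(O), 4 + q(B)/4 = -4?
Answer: 4594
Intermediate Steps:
q(B) = -32 (q(B) = -16 + 4*(-4) = -16 - 16 = -32)
f(l, O) = -32
r(U) = 3 + U
u(k, y) = 3 + (-32 + k)²
H(N) = 36 (H(N) = (-5 - 1)² = (-6)² = 36)
4558 + H(u(26, 12 - 1*(-10))) = 4558 + 36 = 4594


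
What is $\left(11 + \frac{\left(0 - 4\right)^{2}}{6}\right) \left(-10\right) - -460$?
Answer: $\frac{970}{3} \approx 323.33$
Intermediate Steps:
$\left(11 + \frac{\left(0 - 4\right)^{2}}{6}\right) \left(-10\right) - -460 = \left(11 + \left(-4\right)^{2} \cdot \frac{1}{6}\right) \left(-10\right) + 460 = \left(11 + 16 \cdot \frac{1}{6}\right) \left(-10\right) + 460 = \left(11 + \frac{8}{3}\right) \left(-10\right) + 460 = \frac{41}{3} \left(-10\right) + 460 = - \frac{410}{3} + 460 = \frac{970}{3}$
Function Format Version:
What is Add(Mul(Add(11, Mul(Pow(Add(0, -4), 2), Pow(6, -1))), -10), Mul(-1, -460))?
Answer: Rational(970, 3) ≈ 323.33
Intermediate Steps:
Add(Mul(Add(11, Mul(Pow(Add(0, -4), 2), Pow(6, -1))), -10), Mul(-1, -460)) = Add(Mul(Add(11, Mul(Pow(-4, 2), Rational(1, 6))), -10), 460) = Add(Mul(Add(11, Mul(16, Rational(1, 6))), -10), 460) = Add(Mul(Add(11, Rational(8, 3)), -10), 460) = Add(Mul(Rational(41, 3), -10), 460) = Add(Rational(-410, 3), 460) = Rational(970, 3)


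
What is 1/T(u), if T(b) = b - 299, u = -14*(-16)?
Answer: -1/75 ≈ -0.013333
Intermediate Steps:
u = 224
T(b) = -299 + b
1/T(u) = 1/(-299 + 224) = 1/(-75) = -1/75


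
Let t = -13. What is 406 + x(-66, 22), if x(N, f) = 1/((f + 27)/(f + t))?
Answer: 19903/49 ≈ 406.18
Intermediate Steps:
x(N, f) = (-13 + f)/(27 + f) (x(N, f) = 1/((f + 27)/(f - 13)) = 1/((27 + f)/(-13 + f)) = (-13 + f)/(27 + f))
406 + x(-66, 22) = 406 + (-13 + 22)/(27 + 22) = 406 + 9/49 = 19903/49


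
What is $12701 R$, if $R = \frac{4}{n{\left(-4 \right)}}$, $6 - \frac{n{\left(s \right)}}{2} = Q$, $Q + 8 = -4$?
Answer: $\frac{12701}{9} \approx 1411.2$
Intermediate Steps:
$Q = -12$ ($Q = -8 - 4 = -12$)
$n{\left(s \right)} = 36$ ($n{\left(s \right)} = 12 - -24 = 12 + 24 = 36$)
$R = \frac{1}{9}$ ($R = \frac{4}{36} = 4 \cdot \frac{1}{36} = \frac{1}{9} \approx 0.11111$)
$12701 R = 12701 \cdot \frac{1}{9} = \frac{12701}{9}$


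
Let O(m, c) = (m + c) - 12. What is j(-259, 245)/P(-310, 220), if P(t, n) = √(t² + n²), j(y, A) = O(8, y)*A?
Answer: -12887*√5/170 ≈ -169.51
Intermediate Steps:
O(m, c) = -12 + c + m (O(m, c) = (c + m) - 12 = -12 + c + m)
j(y, A) = A*(-4 + y) (j(y, A) = (-12 + y + 8)*A = (-4 + y)*A = A*(-4 + y))
P(t, n) = √(n² + t²)
j(-259, 245)/P(-310, 220) = (245*(-4 - 259))/(√(220² + (-310)²)) = (245*(-263))/(√(48400 + 96100)) = -64435*√5/850 = -12887*√5/170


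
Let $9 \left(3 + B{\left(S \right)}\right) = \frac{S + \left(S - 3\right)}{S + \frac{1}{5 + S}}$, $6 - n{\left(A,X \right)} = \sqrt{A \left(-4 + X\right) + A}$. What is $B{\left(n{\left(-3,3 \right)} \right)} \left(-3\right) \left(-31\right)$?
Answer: $- \frac{17670}{67} \approx -263.73$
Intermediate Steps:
$n{\left(A,X \right)} = 6 - \sqrt{A + A \left(-4 + X\right)}$ ($n{\left(A,X \right)} = 6 - \sqrt{A \left(-4 + X\right) + A} = 6 - \sqrt{A + A \left(-4 + X\right)}$)
$B{\left(S \right)} = -3 + \frac{-3 + 2 S}{9 \left(S + \frac{1}{5 + S}\right)}$ ($B{\left(S \right)} = -3 + \frac{\left(S + \left(S - 3\right)\right) \frac{1}{S + \frac{1}{5 + S}}}{9} = -3 + \frac{\left(S + \left(-3 + S\right)\right) \frac{1}{S + \frac{1}{5 + S}}}{9} = -3 + \frac{\left(-3 + 2 S\right) \frac{1}{S + \frac{1}{5 + S}}}{9} = -3 + \frac{\frac{1}{S + \frac{1}{5 + S}} \left(-3 + 2 S\right)}{9} = -3 + \frac{-3 + 2 S}{9 \left(S + \frac{1}{5 + S}\right)}$)
$B{\left(n{\left(-3,3 \right)} \right)} \left(-3\right) \left(-31\right) = \frac{-42 - 128 \left(6 - \sqrt{- 3 \left(-3 + 3\right)}\right) - 25 \left(6 - \sqrt{- 3 \left(-3 + 3\right)}\right)^{2}}{9 \left(1 + \left(6 - \sqrt{- 3 \left(-3 + 3\right)}\right)^{2} + 5 \left(6 - \sqrt{- 3 \left(-3 + 3\right)}\right)\right)} \left(-3\right) \left(-31\right) = \frac{-42 - 128 \left(6 - \sqrt{\left(-3\right) 0}\right) - 25 \left(6 - \sqrt{\left(-3\right) 0}\right)^{2}}{9 \left(1 + \left(6 - \sqrt{\left(-3\right) 0}\right)^{2} + 5 \left(6 - \sqrt{\left(-3\right) 0}\right)\right)} \left(-3\right) \left(-31\right) = \frac{-42 - 128 \left(6 - \sqrt{0}\right) - 25 \left(6 - \sqrt{0}\right)^{2}}{9 \left(1 + \left(6 - \sqrt{0}\right)^{2} + 5 \left(6 - \sqrt{0}\right)\right)} \left(-3\right) \left(-31\right) = \frac{-42 - 128 \left(6 - 0\right) - 25 \left(6 - 0\right)^{2}}{9 \left(1 + \left(6 - 0\right)^{2} + 5 \left(6 - 0\right)\right)} \left(-3\right) \left(-31\right) = \frac{-42 - 128 \left(6 + 0\right) - 25 \left(6 + 0\right)^{2}}{9 \left(1 + \left(6 + 0\right)^{2} + 5 \left(6 + 0\right)\right)} \left(-3\right) \left(-31\right) = \frac{-42 - 768 - 25 \cdot 6^{2}}{9 \left(1 + 6^{2} + 5 \cdot 6\right)} \left(-3\right) \left(-31\right) = \frac{-42 - 768 - 900}{9 \left(1 + 36 + 30\right)} \left(-3\right) \left(-31\right) = \frac{-42 - 768 - 900}{9 \cdot 67} \left(-3\right) \left(-31\right) = \frac{1}{9} \cdot \frac{1}{67} \left(-1710\right) \left(-3\right) \left(-31\right) = \left(- \frac{190}{67}\right) \left(-3\right) \left(-31\right) = \frac{570}{67} \left(-31\right) = - \frac{17670}{67}$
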